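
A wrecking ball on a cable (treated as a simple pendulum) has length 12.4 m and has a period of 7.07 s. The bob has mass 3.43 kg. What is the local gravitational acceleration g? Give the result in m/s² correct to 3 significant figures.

9.79 m/s²

From T = 2π√(L/g), g = 4π²L/T² = 4π² × 12.4/7.070² = 9.79 m/s².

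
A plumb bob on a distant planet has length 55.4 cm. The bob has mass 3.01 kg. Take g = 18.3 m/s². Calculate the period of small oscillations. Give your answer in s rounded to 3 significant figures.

T = 2π√(L/g) = 2π√(0.554/18.3) = 2π × 0.1740 = 1.09 s.

1.09 s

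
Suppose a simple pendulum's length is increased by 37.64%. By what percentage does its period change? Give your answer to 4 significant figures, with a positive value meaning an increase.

T ∝ √L, so T'/T = √(1.3764) = 1.1732.
Percentage change in T = (1.1732 − 1) × 100% = 17.32%.

17.32%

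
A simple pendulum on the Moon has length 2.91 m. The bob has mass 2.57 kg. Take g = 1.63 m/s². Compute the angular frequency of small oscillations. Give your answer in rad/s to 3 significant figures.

ω = √(g/L) = √(1.63/2.91) = 0.748 rad/s.

0.748 rad/s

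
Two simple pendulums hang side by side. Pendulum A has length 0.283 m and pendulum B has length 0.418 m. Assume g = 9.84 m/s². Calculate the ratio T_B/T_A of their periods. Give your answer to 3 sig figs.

T ∝ √L, so T_B/T_A = √(L_B/L_A) = √(0.418/0.283) = 1.22.

1.22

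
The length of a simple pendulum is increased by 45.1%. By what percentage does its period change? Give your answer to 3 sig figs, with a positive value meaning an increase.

T ∝ √L, so T'/T = √(1.451) = 1.205.
Percentage change in T = (1.205 − 1) × 100% = 20.5%.

20.5%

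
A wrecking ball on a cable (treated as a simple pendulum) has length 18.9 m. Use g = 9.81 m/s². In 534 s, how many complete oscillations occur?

61

T = 2π√(L/g) = 2π√(18.9/9.81) = 8.721 s.
Number of complete oscillations = ⌊534/8.721⌋ = ⌊61.23⌋ = 61.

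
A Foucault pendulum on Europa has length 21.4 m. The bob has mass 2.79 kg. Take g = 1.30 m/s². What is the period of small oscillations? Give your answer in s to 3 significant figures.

25.5 s

T = 2π√(L/g) = 2π√(21.4/1.30) = 2π × 4.057 = 25.5 s.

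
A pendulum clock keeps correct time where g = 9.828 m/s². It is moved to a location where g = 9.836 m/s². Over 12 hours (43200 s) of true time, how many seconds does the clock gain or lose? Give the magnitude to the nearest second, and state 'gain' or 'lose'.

gain 18 s

The clock's period scales as T ∝ 1/√g, so T'/T = √(9.828/9.836) = 0.999593.
In 43200 s of true time the clock registers 43200/0.999593 = 43217.6 s, so it gains 18 s.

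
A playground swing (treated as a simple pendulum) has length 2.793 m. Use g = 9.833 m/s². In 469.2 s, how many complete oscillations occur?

T = 2π√(L/g) = 2π√(2.793/9.833) = 3.3487 s.
Number of complete oscillations = ⌊469.2/3.3487⌋ = ⌊140.12⌋ = 140.

140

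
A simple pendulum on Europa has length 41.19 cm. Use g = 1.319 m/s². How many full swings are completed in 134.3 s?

38

T = 2π√(L/g) = 2π√(0.4119/1.319) = 3.5112 s.
Number of complete oscillations = ⌊134.3/3.5112⌋ = ⌊38.249⌋ = 38.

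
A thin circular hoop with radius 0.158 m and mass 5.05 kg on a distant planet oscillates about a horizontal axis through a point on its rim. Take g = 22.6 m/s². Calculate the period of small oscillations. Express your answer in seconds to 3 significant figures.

0.743 s

I_cm = mr² = 0.1261 kg·m². The pivot is at distance d = 0.158 m from the centre of mass.
By the parallel-axis theorem, I = I_cm + md² = 0.1261 + 0.1261 = 0.2521 kg·m².
T = 2π√(I/(mgd)) = 2π√(0.2521/(5.05 × 22.6 × 0.158)) = 0.743 s.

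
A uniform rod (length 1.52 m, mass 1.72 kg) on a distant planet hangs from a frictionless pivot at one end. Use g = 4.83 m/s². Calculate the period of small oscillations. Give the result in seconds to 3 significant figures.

For a physical pendulum T = 2π√(I/(mgd)), with d = 0.7600 m from pivot to centre of mass.
I_cm = mL²/12 = 1.72 × 1.52²/12 = 0.3312 kg·m²; I = I_cm + md² = 0.3312 + 1.72 × 0.7600² = 1.325 kg·m².
T = 2π√(1.325/(1.72 × 4.83 × 0.7600)) = 2.88 s.

2.88 s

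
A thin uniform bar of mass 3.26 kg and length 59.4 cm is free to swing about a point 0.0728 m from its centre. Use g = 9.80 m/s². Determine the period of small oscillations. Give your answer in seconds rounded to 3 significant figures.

1.39 s

For a physical pendulum T = 2π√(I/(mgd)), with d = 0.07280 m from pivot to centre of mass.
I_cm = mL²/12 = 3.26 × 0.594²/12 = 0.09585 kg·m²; I = I_cm + md² = 0.09585 + 3.26 × 0.07280² = 0.1131 kg·m².
T = 2π√(0.1131/(3.26 × 9.80 × 0.07280)) = 1.39 s.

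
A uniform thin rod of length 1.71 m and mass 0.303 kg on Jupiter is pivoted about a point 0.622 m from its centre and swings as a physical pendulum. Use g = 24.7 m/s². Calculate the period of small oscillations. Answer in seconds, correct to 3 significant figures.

For a physical pendulum T = 2π√(I/(mgd)), with d = 0.6220 m from pivot to centre of mass.
I_cm = mL²/12 = 0.303 × 1.71²/12 = 0.07383 kg·m²; I = I_cm + md² = 0.07383 + 0.303 × 0.6220² = 0.1911 kg·m².
T = 2π√(0.1911/(0.303 × 24.7 × 0.6220)) = 1.27 s.

1.27 s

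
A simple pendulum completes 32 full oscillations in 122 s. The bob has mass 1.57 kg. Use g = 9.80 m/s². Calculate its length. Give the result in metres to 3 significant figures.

3.61 m

T = 122/32 = 3.812 s.
From T = 2π√(L/g), L = gT²/(4π²) = 9.80 × 3.812²/(4π²) = 3.61 m.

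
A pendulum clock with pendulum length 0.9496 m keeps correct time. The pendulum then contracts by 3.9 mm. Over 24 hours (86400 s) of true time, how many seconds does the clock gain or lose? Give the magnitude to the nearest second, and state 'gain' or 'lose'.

T ∝ √L, so T'/T = √(0.94570/0.9496) = 0.997944.
In 86400 s of true time the clock registers 86400/0.997944 = 86578.0 s, so it gains 178 s.

gain 178 s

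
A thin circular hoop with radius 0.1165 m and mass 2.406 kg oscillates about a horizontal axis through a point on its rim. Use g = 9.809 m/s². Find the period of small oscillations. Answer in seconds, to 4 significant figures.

I_cm = mr² = 0.032655 kg·m². The pivot is at distance d = 0.1165 m from the centre of mass.
By the parallel-axis theorem, I = I_cm + md² = 0.032655 + 0.032655 = 0.065310 kg·m².
T = 2π√(I/(mgd)) = 2π√(0.065310/(2.406 × 9.809 × 0.1165)) = 0.9684 s.

0.9684 s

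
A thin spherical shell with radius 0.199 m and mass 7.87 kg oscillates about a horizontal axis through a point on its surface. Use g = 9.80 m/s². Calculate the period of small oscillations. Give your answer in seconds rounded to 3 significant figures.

1.16 s

I_cm = (2/3)mr² = 0.2078 kg·m². The pivot is at distance d = 0.199 m from the centre of mass.
By the parallel-axis theorem, I = I_cm + md² = 0.2078 + 0.3117 = 0.5194 kg·m².
T = 2π√(I/(mgd)) = 2π√(0.5194/(7.87 × 9.80 × 0.199)) = 1.16 s.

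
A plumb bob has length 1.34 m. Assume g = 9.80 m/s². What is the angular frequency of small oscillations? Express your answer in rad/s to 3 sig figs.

ω = √(g/L) = √(9.80/1.34) = 2.70 rad/s.

2.70 rad/s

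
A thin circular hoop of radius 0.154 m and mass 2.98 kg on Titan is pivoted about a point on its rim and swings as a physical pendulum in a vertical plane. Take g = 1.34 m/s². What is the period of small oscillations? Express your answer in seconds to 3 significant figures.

I_cm = mr² = 0.07067 kg·m². The pivot is at distance d = 0.154 m from the centre of mass.
By the parallel-axis theorem, I = I_cm + md² = 0.07067 + 0.07067 = 0.1413 kg·m².
T = 2π√(I/(mgd)) = 2π√(0.1413/(2.98 × 1.34 × 0.154)) = 3.01 s.

3.01 s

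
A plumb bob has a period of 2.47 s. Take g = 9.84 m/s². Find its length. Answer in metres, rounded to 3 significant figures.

From T = 2π√(L/g), L = gT²/(4π²) = 9.84 × 2.470²/(4π²) = 1.52 m.

1.52 m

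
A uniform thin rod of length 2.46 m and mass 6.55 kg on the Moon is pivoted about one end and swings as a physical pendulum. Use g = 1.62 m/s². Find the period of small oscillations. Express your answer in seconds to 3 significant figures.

6.32 s

For a physical pendulum T = 2π√(I/(mgd)), with d = 1.230 m from pivot to centre of mass.
I_cm = mL²/12 = 6.55 × 2.46²/12 = 3.303 kg·m²; I = I_cm + md² = 3.303 + 6.55 × 1.230² = 13.21 kg·m².
T = 2π√(13.21/(6.55 × 1.62 × 1.230)) = 6.32 s.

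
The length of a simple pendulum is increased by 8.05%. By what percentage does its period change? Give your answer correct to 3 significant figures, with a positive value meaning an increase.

T ∝ √L, so T'/T = √(1.081) = 1.039.
Percentage change in T = (1.039 − 1) × 100% = 3.95%.

3.95%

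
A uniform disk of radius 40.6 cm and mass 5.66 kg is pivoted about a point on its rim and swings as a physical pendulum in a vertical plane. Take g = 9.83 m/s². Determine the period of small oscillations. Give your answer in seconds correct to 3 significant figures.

I_cm = ½mr² = 0.4665 kg·m². The pivot is at distance d = 0.406 m from the centre of mass.
By the parallel-axis theorem, I = I_cm + md² = 0.4665 + 0.9330 = 1.399 kg·m².
T = 2π√(I/(mgd)) = 2π√(1.399/(5.66 × 9.83 × 0.406)) = 1.56 s.

1.56 s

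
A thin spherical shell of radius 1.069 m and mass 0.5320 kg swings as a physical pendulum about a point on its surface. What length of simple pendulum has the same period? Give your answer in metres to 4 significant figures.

The equivalent simple-pendulum length is L_eq = I/(md), where I is about the pivot and d = 1.0690 m.
I_cm = (2/3)mR² = 0.40530 kg·m², so I = I_cm + md² = 0.40530 + 0.60795 = 1.0132 kg·m².
L_eq = 1.0132/(0.5320 × 1.0690) = 1.782 m.

1.782 m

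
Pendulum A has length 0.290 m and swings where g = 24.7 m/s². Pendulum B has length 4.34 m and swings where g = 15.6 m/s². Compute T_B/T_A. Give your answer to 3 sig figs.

T = 2π√(L/g), so T_B/T_A = √((L_B/g_B)/(L_A/g_A)) = √((4.34/15.6)/(0.290/24.7)) = 4.87.

4.87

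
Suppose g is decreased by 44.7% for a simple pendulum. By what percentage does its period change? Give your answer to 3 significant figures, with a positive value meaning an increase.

T ∝ 1/√g, so T'/T = 1/√(0.5530) = 1.345.
Percentage change in T = (1.345 − 1) × 100% = 34.5%.

34.5%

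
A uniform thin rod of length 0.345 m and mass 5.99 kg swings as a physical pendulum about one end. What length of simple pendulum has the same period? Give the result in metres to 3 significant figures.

0.230 m

The equivalent simple-pendulum length is L_eq = I/(md), where I is about the pivot and d = 0.1725 m.
I_cm = (1/12)mL² = 0.05941 kg·m², so I = I_cm + md² = 0.05941 + 0.1782 = 0.2377 kg·m².
L_eq = 0.2377/(5.99 × 0.1725) = 0.230 m.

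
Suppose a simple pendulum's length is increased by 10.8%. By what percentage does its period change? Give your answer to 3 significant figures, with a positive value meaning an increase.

5.26%

T ∝ √L, so T'/T = √(1.108) = 1.053.
Percentage change in T = (1.053 − 1) × 100% = 5.26%.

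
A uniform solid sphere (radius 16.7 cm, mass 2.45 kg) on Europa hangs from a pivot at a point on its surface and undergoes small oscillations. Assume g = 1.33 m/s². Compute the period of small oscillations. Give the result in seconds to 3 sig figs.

I_cm = (2/5)mr² = 0.02733 kg·m². The pivot is at distance d = 0.167 m from the centre of mass.
By the parallel-axis theorem, I = I_cm + md² = 0.02733 + 0.06833 = 0.09566 kg·m².
T = 2π√(I/(mgd)) = 2π√(0.09566/(2.45 × 1.33 × 0.167)) = 2.63 s.

2.63 s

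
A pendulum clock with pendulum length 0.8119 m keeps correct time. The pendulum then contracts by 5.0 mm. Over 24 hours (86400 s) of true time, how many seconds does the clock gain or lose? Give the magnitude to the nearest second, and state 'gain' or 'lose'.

T ∝ √L, so T'/T = √(0.80690/0.8119) = 0.996916.
In 86400 s of true time the clock registers 86400/0.996916 = 86667.3 s, so it gains 267 s.

gain 267 s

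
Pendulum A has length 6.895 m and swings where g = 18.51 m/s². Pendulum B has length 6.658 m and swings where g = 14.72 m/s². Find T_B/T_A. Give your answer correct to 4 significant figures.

T = 2π√(L/g), so T_B/T_A = √((L_B/g_B)/(L_A/g_A)) = √((6.658/14.72)/(6.895/18.51)) = 1.102.

1.102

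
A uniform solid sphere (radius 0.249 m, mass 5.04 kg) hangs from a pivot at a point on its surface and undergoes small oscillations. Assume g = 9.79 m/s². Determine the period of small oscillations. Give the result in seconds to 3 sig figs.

I_cm = (2/5)mr² = 0.1250 kg·m². The pivot is at distance d = 0.249 m from the centre of mass.
By the parallel-axis theorem, I = I_cm + md² = 0.1250 + 0.3125 = 0.4375 kg·m².
T = 2π√(I/(mgd)) = 2π√(0.4375/(5.04 × 9.79 × 0.249)) = 1.19 s.

1.19 s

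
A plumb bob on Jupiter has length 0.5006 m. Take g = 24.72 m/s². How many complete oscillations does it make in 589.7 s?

T = 2π√(L/g) = 2π√(0.5006/24.72) = 0.89413 s.
Number of complete oscillations = ⌊589.7/0.89413⌋ = ⌊659.52⌋ = 659.

659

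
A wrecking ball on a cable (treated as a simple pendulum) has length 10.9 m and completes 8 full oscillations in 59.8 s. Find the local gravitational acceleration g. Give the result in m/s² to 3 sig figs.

7.70 m/s²

T = 59.8/8 = 7.475 s.
From T = 2π√(L/g), g = 4π²L/T² = 4π² × 10.9/7.475² = 7.70 m/s².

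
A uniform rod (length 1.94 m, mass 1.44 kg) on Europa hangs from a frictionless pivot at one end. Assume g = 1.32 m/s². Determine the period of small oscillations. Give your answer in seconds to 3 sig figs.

6.22 s

For a physical pendulum T = 2π√(I/(mgd)), with d = 0.9700 m from pivot to centre of mass.
I_cm = mL²/12 = 1.44 × 1.94²/12 = 0.4516 kg·m²; I = I_cm + md² = 0.4516 + 1.44 × 0.9700² = 1.807 kg·m².
T = 2π√(1.807/(1.44 × 1.32 × 0.9700)) = 6.22 s.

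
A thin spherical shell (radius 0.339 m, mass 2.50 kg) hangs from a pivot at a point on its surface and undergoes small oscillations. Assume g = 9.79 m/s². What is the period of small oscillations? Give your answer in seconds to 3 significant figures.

1.51 s

I_cm = (2/3)mr² = 0.1915 kg·m². The pivot is at distance d = 0.339 m from the centre of mass.
By the parallel-axis theorem, I = I_cm + md² = 0.1915 + 0.2873 = 0.4788 kg·m².
T = 2π√(I/(mgd)) = 2π√(0.4788/(2.50 × 9.79 × 0.339)) = 1.51 s.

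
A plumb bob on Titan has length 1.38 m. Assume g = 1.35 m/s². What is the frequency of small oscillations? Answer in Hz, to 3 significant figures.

0.157 Hz

T = 2π√(L/g) = 2π√(1.38/1.35) = 6.353 s, so f = 1/T = 0.157 Hz.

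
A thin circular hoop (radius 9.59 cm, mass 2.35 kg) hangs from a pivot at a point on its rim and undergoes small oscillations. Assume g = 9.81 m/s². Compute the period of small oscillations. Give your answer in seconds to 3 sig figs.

0.879 s

I_cm = mr² = 0.02161 kg·m². The pivot is at distance d = 0.0959 m from the centre of mass.
By the parallel-axis theorem, I = I_cm + md² = 0.02161 + 0.02161 = 0.04323 kg·m².
T = 2π√(I/(mgd)) = 2π√(0.04323/(2.35 × 9.81 × 0.0959)) = 0.879 s.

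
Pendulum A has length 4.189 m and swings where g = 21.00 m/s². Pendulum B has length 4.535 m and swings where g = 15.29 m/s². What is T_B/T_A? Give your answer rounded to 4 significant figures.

1.219

T = 2π√(L/g), so T_B/T_A = √((L_B/g_B)/(L_A/g_A)) = √((4.535/15.29)/(4.189/21.00)) = 1.219.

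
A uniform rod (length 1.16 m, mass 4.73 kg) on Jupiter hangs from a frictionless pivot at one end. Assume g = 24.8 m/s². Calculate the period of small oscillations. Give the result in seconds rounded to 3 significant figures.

For a physical pendulum T = 2π√(I/(mgd)), with d = 0.5800 m from pivot to centre of mass.
I_cm = mL²/12 = 4.73 × 1.16²/12 = 0.5304 kg·m²; I = I_cm + md² = 0.5304 + 4.73 × 0.5800² = 2.122 kg·m².
T = 2π√(2.122/(4.73 × 24.8 × 0.5800)) = 1.11 s.

1.11 s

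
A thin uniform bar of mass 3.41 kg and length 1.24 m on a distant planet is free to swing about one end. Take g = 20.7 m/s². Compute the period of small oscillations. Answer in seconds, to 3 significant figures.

1.26 s

For a physical pendulum T = 2π√(I/(mgd)), with d = 0.6200 m from pivot to centre of mass.
I_cm = mL²/12 = 3.41 × 1.24²/12 = 0.4369 kg·m²; I = I_cm + md² = 0.4369 + 3.41 × 0.6200² = 1.748 kg·m².
T = 2π√(1.748/(3.41 × 20.7 × 0.6200)) = 1.26 s.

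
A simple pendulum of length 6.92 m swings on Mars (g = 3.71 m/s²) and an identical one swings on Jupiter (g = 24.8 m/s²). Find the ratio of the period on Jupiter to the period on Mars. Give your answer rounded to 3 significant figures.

T ∝ 1/√g, so T₂/T₁ = √(g₁/g₂) = √(3.71/24.8) = 0.387.

0.387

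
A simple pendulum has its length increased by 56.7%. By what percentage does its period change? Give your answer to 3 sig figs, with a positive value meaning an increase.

25.2%

T ∝ √L, so T'/T = √(1.567) = 1.252.
Percentage change in T = (1.252 − 1) × 100% = 25.2%.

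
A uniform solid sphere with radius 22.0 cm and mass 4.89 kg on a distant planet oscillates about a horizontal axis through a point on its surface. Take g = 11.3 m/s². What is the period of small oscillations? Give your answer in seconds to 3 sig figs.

I_cm = (2/5)mr² = 0.09467 kg·m². The pivot is at distance d = 0.220 m from the centre of mass.
By the parallel-axis theorem, I = I_cm + md² = 0.09467 + 0.2367 = 0.3313 kg·m².
T = 2π√(I/(mgd)) = 2π√(0.3313/(4.89 × 11.3 × 0.220)) = 1.04 s.

1.04 s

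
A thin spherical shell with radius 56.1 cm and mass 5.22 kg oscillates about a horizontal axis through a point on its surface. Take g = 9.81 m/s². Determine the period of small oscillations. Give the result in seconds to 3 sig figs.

1.94 s

I_cm = (2/3)mr² = 1.095 kg·m². The pivot is at distance d = 0.561 m from the centre of mass.
By the parallel-axis theorem, I = I_cm + md² = 1.095 + 1.643 = 2.738 kg·m².
T = 2π√(I/(mgd)) = 2π√(2.738/(5.22 × 9.81 × 0.561)) = 1.94 s.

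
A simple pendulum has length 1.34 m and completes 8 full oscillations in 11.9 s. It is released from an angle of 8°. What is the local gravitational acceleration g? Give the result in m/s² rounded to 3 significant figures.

23.9 m/s²

T = 11.9/8 = 1.488 s.
From T = 2π√(L/g), g = 4π²L/T² = 4π² × 1.34/1.488² = 23.9 m/s².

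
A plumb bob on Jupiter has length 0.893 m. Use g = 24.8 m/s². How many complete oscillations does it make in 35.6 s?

T = 2π√(L/g) = 2π√(0.893/24.8) = 1.192 s.
Number of complete oscillations = ⌊35.6/1.192⌋ = ⌊29.86⌋ = 29.

29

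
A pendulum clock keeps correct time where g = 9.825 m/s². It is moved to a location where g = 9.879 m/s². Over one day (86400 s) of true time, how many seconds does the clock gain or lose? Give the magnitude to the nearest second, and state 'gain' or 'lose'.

The clock's period scales as T ∝ 1/√g, so T'/T = √(9.825/9.879) = 0.997263.
In 86400 s of true time the clock registers 86400/0.997263 = 86637.1 s, so it gains 237 s.

gain 237 s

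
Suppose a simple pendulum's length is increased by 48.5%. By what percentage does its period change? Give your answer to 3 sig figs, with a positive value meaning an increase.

21.9%

T ∝ √L, so T'/T = √(1.485) = 1.219.
Percentage change in T = (1.219 − 1) × 100% = 21.9%.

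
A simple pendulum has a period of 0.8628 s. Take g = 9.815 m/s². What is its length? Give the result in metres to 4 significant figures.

From T = 2π√(L/g), L = gT²/(4π²) = 9.815 × 0.86280²/(4π²) = 0.1851 m.

0.1851 m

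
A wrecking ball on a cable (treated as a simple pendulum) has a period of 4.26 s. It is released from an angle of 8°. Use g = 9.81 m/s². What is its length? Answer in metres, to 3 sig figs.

From T = 2π√(L/g), L = gT²/(4π²) = 9.81 × 4.260²/(4π²) = 4.51 m.

4.51 m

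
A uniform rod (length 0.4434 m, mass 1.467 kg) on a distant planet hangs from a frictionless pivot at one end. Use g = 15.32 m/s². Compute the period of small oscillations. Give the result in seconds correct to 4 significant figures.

For a physical pendulum T = 2π√(I/(mgd)), with d = 0.22170 m from pivot to centre of mass.
I_cm = mL²/12 = 1.467 × 0.4434²/12 = 0.024035 kg·m²; I = I_cm + md² = 0.024035 + 1.467 × 0.22170² = 0.096139 kg·m².
T = 2π√(0.096139/(1.467 × 15.32 × 0.22170)) = 0.8728 s.

0.8728 s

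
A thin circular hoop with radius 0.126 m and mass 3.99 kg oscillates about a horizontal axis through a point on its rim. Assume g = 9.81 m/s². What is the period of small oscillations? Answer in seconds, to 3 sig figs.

I_cm = mr² = 0.06335 kg·m². The pivot is at distance d = 0.126 m from the centre of mass.
By the parallel-axis theorem, I = I_cm + md² = 0.06335 + 0.06335 = 0.1267 kg·m².
T = 2π√(I/(mgd)) = 2π√(0.1267/(3.99 × 9.81 × 0.126)) = 1.01 s.

1.01 s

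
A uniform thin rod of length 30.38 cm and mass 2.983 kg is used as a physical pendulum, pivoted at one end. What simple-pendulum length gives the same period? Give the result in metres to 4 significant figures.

The equivalent simple-pendulum length is L_eq = I/(md), where I is about the pivot and d = 0.15190 m.
I_cm = (1/12)mL² = 0.022943 kg·m², so I = I_cm + md² = 0.022943 + 0.068829 = 0.091771 kg·m².
L_eq = 0.091771/(2.983 × 0.15190) = 0.2025 m.

0.2025 m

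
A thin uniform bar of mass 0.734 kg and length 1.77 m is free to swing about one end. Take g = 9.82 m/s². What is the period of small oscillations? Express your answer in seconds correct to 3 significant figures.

For a physical pendulum T = 2π√(I/(mgd)), with d = 0.8850 m from pivot to centre of mass.
I_cm = mL²/12 = 0.734 × 1.77²/12 = 0.1916 kg·m²; I = I_cm + md² = 0.1916 + 0.734 × 0.8850² = 0.7665 kg·m².
T = 2π√(0.7665/(0.734 × 9.82 × 0.8850)) = 2.18 s.

2.18 s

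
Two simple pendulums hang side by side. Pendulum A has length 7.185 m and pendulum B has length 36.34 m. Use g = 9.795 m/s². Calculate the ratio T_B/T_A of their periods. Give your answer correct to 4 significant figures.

T ∝ √L, so T_B/T_A = √(L_B/L_A) = √(36.34/7.185) = 2.249.

2.249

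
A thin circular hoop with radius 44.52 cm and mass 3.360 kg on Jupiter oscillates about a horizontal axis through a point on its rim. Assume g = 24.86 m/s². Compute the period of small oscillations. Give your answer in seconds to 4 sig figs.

1.189 s

I_cm = mr² = 0.66596 kg·m². The pivot is at distance d = 0.4452 m from the centre of mass.
By the parallel-axis theorem, I = I_cm + md² = 0.66596 + 0.66596 = 1.3319 kg·m².
T = 2π√(I/(mgd)) = 2π√(1.3319/(3.360 × 24.86 × 0.4452)) = 1.189 s.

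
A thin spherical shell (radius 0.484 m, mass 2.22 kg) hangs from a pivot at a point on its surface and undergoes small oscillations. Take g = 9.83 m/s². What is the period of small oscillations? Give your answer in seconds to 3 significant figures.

I_cm = (2/3)mr² = 0.3467 kg·m². The pivot is at distance d = 0.484 m from the centre of mass.
By the parallel-axis theorem, I = I_cm + md² = 0.3467 + 0.5200 = 0.8667 kg·m².
T = 2π√(I/(mgd)) = 2π√(0.8667/(2.22 × 9.83 × 0.484)) = 1.80 s.

1.80 s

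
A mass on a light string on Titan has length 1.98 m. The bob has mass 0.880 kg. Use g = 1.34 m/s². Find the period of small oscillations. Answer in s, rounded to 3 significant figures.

7.64 s

T = 2π√(L/g) = 2π√(1.98/1.34) = 2π × 1.216 = 7.64 s.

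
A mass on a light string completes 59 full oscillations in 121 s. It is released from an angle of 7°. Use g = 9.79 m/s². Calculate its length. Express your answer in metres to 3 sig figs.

1.04 m

T = 121/59 = 2.051 s.
From T = 2π√(L/g), L = gT²/(4π²) = 9.79 × 2.051²/(4π²) = 1.04 m.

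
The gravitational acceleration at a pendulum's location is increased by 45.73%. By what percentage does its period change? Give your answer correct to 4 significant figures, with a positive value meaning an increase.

T ∝ 1/√g, so T'/T = 1/√(1.4573) = 0.82837.
Percentage change in T = (0.82837 − 1) × 100% = -17.16%.

-17.16%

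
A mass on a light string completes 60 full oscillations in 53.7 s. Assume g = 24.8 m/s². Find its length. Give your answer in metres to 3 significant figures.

0.503 m

T = 53.7/60 = 0.8950 s.
From T = 2π√(L/g), L = gT²/(4π²) = 24.8 × 0.8950²/(4π²) = 0.503 m.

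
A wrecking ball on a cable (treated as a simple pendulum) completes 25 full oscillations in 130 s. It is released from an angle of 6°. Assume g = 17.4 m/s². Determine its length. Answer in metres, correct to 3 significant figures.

11.9 m

T = 130/25 = 5.200 s.
From T = 2π√(L/g), L = gT²/(4π²) = 17.4 × 5.200²/(4π²) = 11.9 m.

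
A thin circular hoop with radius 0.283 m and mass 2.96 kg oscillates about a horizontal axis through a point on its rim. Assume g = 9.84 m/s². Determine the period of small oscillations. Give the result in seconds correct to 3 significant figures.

I_cm = mr² = 0.2371 kg·m². The pivot is at distance d = 0.283 m from the centre of mass.
By the parallel-axis theorem, I = I_cm + md² = 0.2371 + 0.2371 = 0.4741 kg·m².
T = 2π√(I/(mgd)) = 2π√(0.4741/(2.96 × 9.84 × 0.283)) = 1.51 s.

1.51 s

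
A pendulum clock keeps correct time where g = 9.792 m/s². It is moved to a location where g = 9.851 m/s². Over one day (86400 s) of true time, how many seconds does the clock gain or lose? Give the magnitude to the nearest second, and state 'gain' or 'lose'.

The clock's period scales as T ∝ 1/√g, so T'/T = √(9.792/9.851) = 0.997001.
In 86400 s of true time the clock registers 86400/0.997001 = 86659.9 s, so it gains 260 s.

gain 260 s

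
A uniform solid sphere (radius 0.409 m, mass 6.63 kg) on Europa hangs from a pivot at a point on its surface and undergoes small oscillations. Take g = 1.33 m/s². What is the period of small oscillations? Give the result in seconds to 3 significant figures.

I_cm = (2/5)mr² = 0.4436 kg·m². The pivot is at distance d = 0.409 m from the centre of mass.
By the parallel-axis theorem, I = I_cm + md² = 0.4436 + 1.109 = 1.553 kg·m².
T = 2π√(I/(mgd)) = 2π√(1.553/(6.63 × 1.33 × 0.409)) = 4.12 s.

4.12 s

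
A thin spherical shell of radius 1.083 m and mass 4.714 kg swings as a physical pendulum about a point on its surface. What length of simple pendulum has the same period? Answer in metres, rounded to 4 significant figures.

The equivalent simple-pendulum length is L_eq = I/(md), where I is about the pivot and d = 1.0830 m.
I_cm = (2/3)mR² = 3.6860 kg·m², so I = I_cm + md² = 3.6860 + 5.5290 = 9.2150 kg·m².
L_eq = 9.2150/(4.714 × 1.0830) = 1.805 m.

1.805 m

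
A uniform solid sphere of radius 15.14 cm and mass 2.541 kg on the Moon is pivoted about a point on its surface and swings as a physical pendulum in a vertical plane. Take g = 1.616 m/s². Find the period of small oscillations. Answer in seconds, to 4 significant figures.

2.276 s

I_cm = (2/5)mr² = 0.023298 kg·m². The pivot is at distance d = 0.1514 m from the centre of mass.
By the parallel-axis theorem, I = I_cm + md² = 0.023298 + 0.058245 = 0.081543 kg·m².
T = 2π√(I/(mgd)) = 2π√(0.081543/(2.541 × 1.616 × 0.1514)) = 2.276 s.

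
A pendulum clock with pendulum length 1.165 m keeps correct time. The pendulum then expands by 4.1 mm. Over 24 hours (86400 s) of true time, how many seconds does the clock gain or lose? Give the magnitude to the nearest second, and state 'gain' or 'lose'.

T ∝ √L, so T'/T = √(1.16910/1.165) = 1.00176.
In 86400 s of true time the clock registers 86400/1.00176 = 86248.4 s, so it loses 152 s.

lose 152 s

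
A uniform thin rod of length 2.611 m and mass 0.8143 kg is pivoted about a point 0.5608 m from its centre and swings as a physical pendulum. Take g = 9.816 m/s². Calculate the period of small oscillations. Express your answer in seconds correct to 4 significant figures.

For a physical pendulum T = 2π√(I/(mgd)), with d = 0.56080 m from pivot to centre of mass.
I_cm = mL²/12 = 0.8143 × 2.611²/12 = 0.46261 kg·m²; I = I_cm + md² = 0.46261 + 0.8143 × 0.56080² = 0.71871 kg·m².
T = 2π√(0.71871/(0.8143 × 9.816 × 0.56080)) = 2.516 s.

2.516 s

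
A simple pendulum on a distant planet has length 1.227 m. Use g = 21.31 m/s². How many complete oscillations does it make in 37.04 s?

24

T = 2π√(L/g) = 2π√(1.227/21.31) = 1.5077 s.
Number of complete oscillations = ⌊37.04/1.5077⌋ = ⌊24.567⌋ = 24.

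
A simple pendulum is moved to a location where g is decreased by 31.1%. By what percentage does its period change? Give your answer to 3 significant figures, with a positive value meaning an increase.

T ∝ 1/√g, so T'/T = 1/√(0.6890) = 1.205.
Percentage change in T = (1.205 − 1) × 100% = 20.5%.

20.5%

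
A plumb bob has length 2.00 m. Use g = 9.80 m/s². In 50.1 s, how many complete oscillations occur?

T = 2π√(L/g) = 2π√(2.00/9.80) = 2.838 s.
Number of complete oscillations = ⌊50.1/2.838⌋ = ⌊17.65⌋ = 17.

17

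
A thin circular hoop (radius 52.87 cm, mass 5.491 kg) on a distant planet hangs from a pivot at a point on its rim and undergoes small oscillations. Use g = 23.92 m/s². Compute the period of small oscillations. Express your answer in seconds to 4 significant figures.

I_cm = mr² = 1.5349 kg·m². The pivot is at distance d = 0.5287 m from the centre of mass.
By the parallel-axis theorem, I = I_cm + md² = 1.5349 + 1.5349 = 3.0697 kg·m².
T = 2π√(I/(mgd)) = 2π√(3.0697/(5.491 × 23.92 × 0.5287)) = 1.321 s.

1.321 s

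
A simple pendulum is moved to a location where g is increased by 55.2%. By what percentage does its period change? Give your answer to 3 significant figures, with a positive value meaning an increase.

T ∝ 1/√g, so T'/T = 1/√(1.552) = 0.8027.
Percentage change in T = (0.8027 − 1) × 100% = -19.7%.

-19.7%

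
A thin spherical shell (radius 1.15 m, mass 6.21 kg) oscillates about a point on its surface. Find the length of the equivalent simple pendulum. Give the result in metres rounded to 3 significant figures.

1.92 m

The equivalent simple-pendulum length is L_eq = I/(md), where I is about the pivot and d = 1.150 m.
I_cm = (2/3)mR² = 5.475 kg·m², so I = I_cm + md² = 5.475 + 8.213 = 13.69 kg·m².
L_eq = 13.69/(6.21 × 1.150) = 1.92 m.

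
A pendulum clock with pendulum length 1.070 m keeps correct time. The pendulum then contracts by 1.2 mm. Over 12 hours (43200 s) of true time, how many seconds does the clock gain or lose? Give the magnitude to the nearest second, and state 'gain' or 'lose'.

T ∝ √L, so T'/T = √(1.06880/1.070) = 0.999439.
In 43200 s of true time the clock registers 43200/0.999439 = 43224.2 s, so it gains 24 s.

gain 24 s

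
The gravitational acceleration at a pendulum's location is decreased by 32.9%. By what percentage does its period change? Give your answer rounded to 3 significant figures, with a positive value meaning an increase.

T ∝ 1/√g, so T'/T = 1/√(0.6710) = 1.221.
Percentage change in T = (1.221 − 1) × 100% = 22.1%.

22.1%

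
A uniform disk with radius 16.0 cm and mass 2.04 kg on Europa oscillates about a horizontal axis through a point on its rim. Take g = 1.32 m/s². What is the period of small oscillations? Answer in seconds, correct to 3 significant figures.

2.68 s

I_cm = ½mr² = 0.02611 kg·m². The pivot is at distance d = 0.160 m from the centre of mass.
By the parallel-axis theorem, I = I_cm + md² = 0.02611 + 0.05222 = 0.07834 kg·m².
T = 2π√(I/(mgd)) = 2π√(0.07834/(2.04 × 1.32 × 0.160)) = 2.68 s.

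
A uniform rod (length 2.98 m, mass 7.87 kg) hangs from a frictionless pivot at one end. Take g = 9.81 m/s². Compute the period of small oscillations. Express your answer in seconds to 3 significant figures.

For a physical pendulum T = 2π√(I/(mgd)), with d = 1.490 m from pivot to centre of mass.
I_cm = mL²/12 = 7.87 × 2.98²/12 = 5.824 kg·m²; I = I_cm + md² = 5.824 + 7.87 × 1.490² = 23.30 kg·m².
T = 2π√(23.30/(7.87 × 9.81 × 1.490)) = 2.83 s.

2.83 s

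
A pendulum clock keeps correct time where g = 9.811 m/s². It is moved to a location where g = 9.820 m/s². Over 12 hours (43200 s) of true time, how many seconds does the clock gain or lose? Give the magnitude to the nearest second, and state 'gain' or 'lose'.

The clock's period scales as T ∝ 1/√g, so T'/T = √(9.811/9.820) = 0.999542.
In 43200 s of true time the clock registers 43200/0.999542 = 43219.8 s, so it gains 20 s.

gain 20 s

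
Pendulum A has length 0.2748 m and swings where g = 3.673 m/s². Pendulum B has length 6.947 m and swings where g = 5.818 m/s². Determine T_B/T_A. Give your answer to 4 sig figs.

T = 2π√(L/g), so T_B/T_A = √((L_B/g_B)/(L_A/g_A)) = √((6.947/5.818)/(0.2748/3.673)) = 3.995.

3.995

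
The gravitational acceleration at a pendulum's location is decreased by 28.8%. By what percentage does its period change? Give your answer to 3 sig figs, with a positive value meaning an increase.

T ∝ 1/√g, so T'/T = 1/√(0.7120) = 1.185.
Percentage change in T = (1.185 − 1) × 100% = 18.5%.

18.5%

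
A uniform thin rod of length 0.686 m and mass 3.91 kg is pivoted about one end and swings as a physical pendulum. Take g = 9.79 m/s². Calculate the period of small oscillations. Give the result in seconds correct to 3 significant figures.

For a physical pendulum T = 2π√(I/(mgd)), with d = 0.3430 m from pivot to centre of mass.
I_cm = mL²/12 = 3.91 × 0.686²/12 = 0.1533 kg·m²; I = I_cm + md² = 0.1533 + 3.91 × 0.3430² = 0.6133 kg·m².
T = 2π√(0.6133/(3.91 × 9.79 × 0.3430)) = 1.36 s.

1.36 s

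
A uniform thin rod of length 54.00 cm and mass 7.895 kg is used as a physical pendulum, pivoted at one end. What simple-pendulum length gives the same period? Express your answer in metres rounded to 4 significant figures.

The equivalent simple-pendulum length is L_eq = I/(md), where I is about the pivot and d = 0.27000 m.
I_cm = (1/12)mL² = 0.19185 kg·m², so I = I_cm + md² = 0.19185 + 0.57555 = 0.76739 kg·m².
L_eq = 0.76739/(7.895 × 0.27000) = 0.3600 m.

0.3600 m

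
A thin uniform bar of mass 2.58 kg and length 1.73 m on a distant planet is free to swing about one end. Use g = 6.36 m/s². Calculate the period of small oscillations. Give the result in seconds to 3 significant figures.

2.68 s

For a physical pendulum T = 2π√(I/(mgd)), with d = 0.8650 m from pivot to centre of mass.
I_cm = mL²/12 = 2.58 × 1.73²/12 = 0.6435 kg·m²; I = I_cm + md² = 0.6435 + 2.58 × 0.8650² = 2.574 kg·m².
T = 2π√(2.574/(2.58 × 6.36 × 0.8650)) = 2.68 s.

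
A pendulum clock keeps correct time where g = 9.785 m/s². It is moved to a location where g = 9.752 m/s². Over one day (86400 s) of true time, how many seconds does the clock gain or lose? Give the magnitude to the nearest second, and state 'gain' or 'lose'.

The clock's period scales as T ∝ 1/√g, so T'/T = √(9.785/9.752) = 1.00169.
In 86400 s of true time the clock registers 86400/1.00169 = 86254.2 s, so it loses 146 s.

lose 146 s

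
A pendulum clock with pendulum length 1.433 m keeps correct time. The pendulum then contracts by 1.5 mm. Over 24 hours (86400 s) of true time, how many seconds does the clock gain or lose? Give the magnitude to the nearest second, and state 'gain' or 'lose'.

T ∝ √L, so T'/T = √(1.43150/1.433) = 0.999476.
In 86400 s of true time the clock registers 86400/0.999476 = 86445.3 s, so it gains 45 s.

gain 45 s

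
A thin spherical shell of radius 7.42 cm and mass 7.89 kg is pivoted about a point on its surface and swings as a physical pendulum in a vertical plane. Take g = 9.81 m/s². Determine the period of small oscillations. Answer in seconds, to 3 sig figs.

I_cm = (2/3)mr² = 0.02896 kg·m². The pivot is at distance d = 0.0742 m from the centre of mass.
By the parallel-axis theorem, I = I_cm + md² = 0.02896 + 0.04344 = 0.07240 kg·m².
T = 2π√(I/(mgd)) = 2π√(0.07240/(7.89 × 9.81 × 0.0742)) = 0.705 s.

0.705 s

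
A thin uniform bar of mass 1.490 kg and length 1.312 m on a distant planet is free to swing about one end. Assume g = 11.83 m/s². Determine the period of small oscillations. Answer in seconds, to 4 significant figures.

For a physical pendulum T = 2π√(I/(mgd)), with d = 0.65600 m from pivot to centre of mass.
I_cm = mL²/12 = 1.490 × 1.312²/12 = 0.21373 kg·m²; I = I_cm + md² = 0.21373 + 1.490 × 0.65600² = 0.85493 kg·m².
T = 2π√(0.85493/(1.490 × 11.83 × 0.65600)) = 1.708 s.

1.708 s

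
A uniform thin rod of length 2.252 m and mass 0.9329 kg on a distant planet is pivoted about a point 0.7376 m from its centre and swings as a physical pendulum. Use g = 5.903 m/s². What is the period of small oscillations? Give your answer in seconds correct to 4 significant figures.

For a physical pendulum T = 2π√(I/(mgd)), with d = 0.73760 m from pivot to centre of mass.
I_cm = mL²/12 = 0.9329 × 2.252²/12 = 0.39427 kg·m²; I = I_cm + md² = 0.39427 + 0.9329 × 0.73760² = 0.90181 kg·m².
T = 2π√(0.90181/(0.9329 × 5.903 × 0.73760)) = 2.961 s.

2.961 s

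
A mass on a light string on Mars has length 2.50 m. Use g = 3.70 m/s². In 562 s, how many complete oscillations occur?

T = 2π√(L/g) = 2π√(2.50/3.70) = 5.165 s.
Number of complete oscillations = ⌊562/5.165⌋ = ⌊108.8⌋ = 108.

108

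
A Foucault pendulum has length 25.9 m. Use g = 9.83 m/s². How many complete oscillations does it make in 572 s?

T = 2π√(L/g) = 2π√(25.9/9.83) = 10.20 s.
Number of complete oscillations = ⌊572/10.20⌋ = ⌊56.08⌋ = 56.

56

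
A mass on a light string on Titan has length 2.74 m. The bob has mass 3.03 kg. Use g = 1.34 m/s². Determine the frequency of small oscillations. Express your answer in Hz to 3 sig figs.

0.111 Hz

T = 2π√(L/g) = 2π√(2.74/1.34) = 8.985 s, so f = 1/T = 0.111 Hz.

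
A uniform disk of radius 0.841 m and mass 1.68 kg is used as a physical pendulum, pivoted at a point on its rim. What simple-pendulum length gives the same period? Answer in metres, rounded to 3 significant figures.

The equivalent simple-pendulum length is L_eq = I/(md), where I is about the pivot and d = 0.8410 m.
I_cm = ½mR² = 0.5941 kg·m², so I = I_cm + md² = 0.5941 + 1.188 = 1.782 kg·m².
L_eq = 1.782/(1.68 × 0.8410) = 1.26 m.

1.26 m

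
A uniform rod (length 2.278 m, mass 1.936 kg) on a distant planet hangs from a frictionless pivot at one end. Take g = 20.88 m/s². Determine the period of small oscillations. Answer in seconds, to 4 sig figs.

1.695 s

For a physical pendulum T = 2π√(I/(mgd)), with d = 1.1390 m from pivot to centre of mass.
I_cm = mL²/12 = 1.936 × 2.278²/12 = 0.83720 kg·m²; I = I_cm + md² = 0.83720 + 1.936 × 1.1390² = 3.3488 kg·m².
T = 2π√(3.3488/(1.936 × 20.88 × 1.1390)) = 1.695 s.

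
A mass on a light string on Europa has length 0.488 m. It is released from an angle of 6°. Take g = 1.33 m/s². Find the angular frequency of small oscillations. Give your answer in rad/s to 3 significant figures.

1.65 rad/s

ω = √(g/L) = √(1.33/0.488) = 1.65 rad/s.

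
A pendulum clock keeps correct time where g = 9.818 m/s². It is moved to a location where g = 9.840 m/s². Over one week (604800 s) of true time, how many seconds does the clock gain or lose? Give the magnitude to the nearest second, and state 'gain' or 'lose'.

gain 677 s

The clock's period scales as T ∝ 1/√g, so T'/T = √(9.818/9.840) = 0.998881.
In 604800 s of true time the clock registers 604800/0.998881 = 605477.2 s, so it gains 677 s.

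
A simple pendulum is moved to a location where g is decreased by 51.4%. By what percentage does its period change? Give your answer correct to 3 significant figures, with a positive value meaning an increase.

T ∝ 1/√g, so T'/T = 1/√(0.4860) = 1.434.
Percentage change in T = (1.434 − 1) × 100% = 43.4%.

43.4%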